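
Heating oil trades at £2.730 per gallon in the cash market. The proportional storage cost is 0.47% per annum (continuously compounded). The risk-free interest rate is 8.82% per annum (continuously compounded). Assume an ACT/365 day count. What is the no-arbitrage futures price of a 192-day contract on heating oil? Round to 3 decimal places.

Net carry = r + u − y = 0.0882 + 0.0047 − 0.0000 = 0.0929
F = S·e^((r+u−y)T) = 2.730 · e^(0.0929 × 192/365) = 2.730 · e^0.048868
= 2.730 × 1.050082 = £2.867 per gallon

£2.867 per gallon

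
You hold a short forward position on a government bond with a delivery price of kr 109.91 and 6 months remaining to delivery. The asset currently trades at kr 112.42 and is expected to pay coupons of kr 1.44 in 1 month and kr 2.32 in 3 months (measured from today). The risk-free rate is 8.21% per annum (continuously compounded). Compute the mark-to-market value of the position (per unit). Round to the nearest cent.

-kr 3.23

PV(remaining coupons) I = 1.44·e^(−0.0821·1/12) + 2.32·e^(−0.0821·3/12) = 3.7030
Current forward F = (S − I)·e^(rT) = (112.42 − 3.7030)·e^(0.0821·6/12) = 108.7170 × 1.041904 = 113.2727
Value (long) = (F − K)·e^(−rT) = (113.2727 − 109.91) × 0.959781 = 3.2275
Short position value = −(long value) = -kr 3.23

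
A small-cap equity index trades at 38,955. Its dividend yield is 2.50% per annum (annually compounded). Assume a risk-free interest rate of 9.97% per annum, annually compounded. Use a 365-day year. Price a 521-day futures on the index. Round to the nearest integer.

43,070

F = S · (1+r)^T / (1+q)^T
= 38955 × 1.145288 / 1.035875 = 38955 × 1.105624
F = 43,070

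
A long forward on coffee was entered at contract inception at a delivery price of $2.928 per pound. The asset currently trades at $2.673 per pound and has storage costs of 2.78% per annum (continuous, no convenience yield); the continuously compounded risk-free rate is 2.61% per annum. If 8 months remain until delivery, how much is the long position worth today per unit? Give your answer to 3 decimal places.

-$0.154 per pound

Current fair forward for the remaining 8 months: F = S·e^((r + u)·T), (r + u) = 0.0261 + 0.0278 = 0.0539
F = 2.673 · e^(0.0539 × 8/12) = 2.673 × 1.036587 = 2.7708
Value of long forward = (F − K)·e^(−rT) = (2.7708 − 2.928) · e^(−0.0261·8/12)
= -0.1572 × 0.982751 = -0.154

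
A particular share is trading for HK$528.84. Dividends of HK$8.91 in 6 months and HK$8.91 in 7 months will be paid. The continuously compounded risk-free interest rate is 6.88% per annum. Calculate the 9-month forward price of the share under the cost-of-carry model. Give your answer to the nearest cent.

PV(dividends) I = 8.91·e^(−0.0688·6/12) + 8.91·e^(−0.0688·7/12)
I = 8.6087 + 8.5595 = 17.1682
F = (S − I)·e^(rT) = (528.84 − 17.1682) · e^(0.0688·9/12)
= 511.6718 · e^0.051600 = 511.6718 × 1.052954 = HK$538.77

HK$538.77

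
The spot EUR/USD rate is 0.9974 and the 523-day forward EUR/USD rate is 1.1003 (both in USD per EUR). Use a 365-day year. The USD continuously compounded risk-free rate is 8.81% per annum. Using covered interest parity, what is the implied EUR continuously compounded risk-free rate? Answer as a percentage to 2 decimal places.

F = S·e^((r_USD − r_EUR)T) ⇒ r_EUR = r_USD − ln(F/S)/T
ln(1.1003/0.9974) = 0.098186; /(523/365) = 0.068524
r_EUR = 0.0881 − 0.068524 = 0.019576
r_EUR = 1.96%

1.96%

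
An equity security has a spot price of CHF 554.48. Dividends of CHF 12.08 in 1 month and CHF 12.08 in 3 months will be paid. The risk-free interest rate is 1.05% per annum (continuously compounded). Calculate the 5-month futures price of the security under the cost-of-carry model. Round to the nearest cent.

PV(dividends) I = 12.08·e^(−0.0105·1/12) + 12.08·e^(−0.0105·3/12)
I = 12.0694 + 12.0483 = 24.1177
F = (S − I)·e^(rT) = (554.48 − 24.1177) · e^(0.0105·5/12)
= 530.3623 · e^0.004375 = 530.3623 × 1.004385 = CHF 532.69

CHF 532.69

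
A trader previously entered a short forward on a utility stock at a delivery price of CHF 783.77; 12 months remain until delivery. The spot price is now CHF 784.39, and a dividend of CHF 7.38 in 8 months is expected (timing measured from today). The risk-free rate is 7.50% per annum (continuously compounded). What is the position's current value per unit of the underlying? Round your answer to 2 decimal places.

-CHF 50.23

PV(remaining dividends) I = 7.38·e^(−0.0750·8/12) = 7.0201
Current forward F = (S − I)·e^(rT) = (784.39 − 7.0201)·e^(0.0750·12/12) = 777.3699 × 1.077884 = 837.9146
Value (long) = (F − K)·e^(−rT) = (837.9146 − 783.77) × 0.927743 = 50.2323
Short position value = −(long value) = -CHF 50.23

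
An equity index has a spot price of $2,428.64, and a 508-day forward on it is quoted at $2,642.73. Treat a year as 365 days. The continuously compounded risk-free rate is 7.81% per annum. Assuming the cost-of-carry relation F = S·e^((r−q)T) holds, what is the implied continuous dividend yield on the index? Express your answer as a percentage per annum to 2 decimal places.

1.74%

From F = S·e^((r−q)T): (r − q) = ln(F/S)/T
ln(2642.73/2428.64) = ln(1.088152) = 0.084481
(r − q) = 0.084481 / (508/365) = 0.060700
q = r − ln(F/S)/T = 0.0781 − 0.060700 = 0.017400
q = 1.74%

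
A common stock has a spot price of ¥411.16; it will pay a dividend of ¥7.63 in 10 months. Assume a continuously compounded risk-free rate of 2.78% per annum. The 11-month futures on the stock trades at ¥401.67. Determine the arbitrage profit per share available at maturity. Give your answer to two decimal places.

¥12.45 per share

PV(dividends) I = 7.63·e^(−0.0278·10/12) = 7.4553
Fair futures F* = (S − I)·e^(rT) = (411.16 − 7.4553)·e^0.025483 = 403.7047 × 1.025810 = 414.1243
Market ¥401.67 < fair 414.1243: forward underpriced → reverse cash-and-carry (short the stock, invest proceeds at r, pay the dividends, go long the forward).
Profit at T = |F_mkt − F*| = |401.67 − 414.1243| = ¥12.45 per share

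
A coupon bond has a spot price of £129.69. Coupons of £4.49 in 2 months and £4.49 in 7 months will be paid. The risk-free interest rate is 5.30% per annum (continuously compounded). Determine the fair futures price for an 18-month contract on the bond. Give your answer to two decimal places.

PV(coupons) I = 4.49·e^(−0.0530·2/12) + 4.49·e^(−0.0530·7/12)
I = 4.4505 + 4.3533 = 8.8038
F = (S − I)·e^(rT) = (129.69 − 8.8038) · e^(0.0530·18/12)
= 120.8862 · e^0.079500 = 120.8862 × 1.082746 = £130.89

£130.89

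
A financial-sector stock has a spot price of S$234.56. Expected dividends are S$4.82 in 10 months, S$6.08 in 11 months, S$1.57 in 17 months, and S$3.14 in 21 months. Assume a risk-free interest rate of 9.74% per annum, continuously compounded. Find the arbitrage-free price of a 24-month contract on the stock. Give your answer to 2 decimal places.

PV(dividends) I = 4.82·e^(−0.0974·10/12) + 6.08·e^(−0.0974·11/12) + 1.57·e^(−0.0974·17/12) + 3.14·e^(−0.0974·21/12)
I = 4.4442 + 5.5607 + 1.3676 + 2.6479 = 14.0204
F = (S − I)·e^(rT) = (234.56 − 14.0204) · e^(0.0974·24/12)
= 220.5396 · e^0.194800 = 220.5396 × 1.215068 = S$267.97

S$267.97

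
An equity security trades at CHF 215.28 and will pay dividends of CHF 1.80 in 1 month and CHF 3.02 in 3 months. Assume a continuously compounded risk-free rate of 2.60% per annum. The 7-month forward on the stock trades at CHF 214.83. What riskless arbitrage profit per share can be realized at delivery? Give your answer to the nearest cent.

CHF 1.13 per share

PV(dividends) I = 1.80·e^(−0.0260·1/12) + 3.02·e^(−0.0260·3/12) = 4.7965
Fair forward F* = (S − I)·e^(rT) = (215.28 − 4.7965)·e^0.015167 = 210.4835 × 1.015283 = 213.7003
Market CHF 214.83 > fair 213.7003: forward overpriced → cash-and-carry (borrow at r, buy the stock and collect the dividends, short the forward).
Profit at T = |F_mkt − F*| = |214.83 − 213.7003| = CHF 1.13 per share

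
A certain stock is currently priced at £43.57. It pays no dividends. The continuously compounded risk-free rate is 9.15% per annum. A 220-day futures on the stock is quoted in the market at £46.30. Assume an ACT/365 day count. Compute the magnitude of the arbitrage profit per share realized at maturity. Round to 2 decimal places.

Fair futures: F* = S·e^(carry·T), with carry = r = 0.0915
F* = 43.57 · e^(0.0915 × 220/365) = 43.57 · e^0.055151 = 43.57 × 1.056700 = £46.0404
Market £46.30 > fair £46.0404: forward overpriced → cash-and-carry (buy spot, short the forward).
At maturity, profit = |F_mkt − F*| = |46.30 − 46.0404| = £0.26 per share

£0.26 per share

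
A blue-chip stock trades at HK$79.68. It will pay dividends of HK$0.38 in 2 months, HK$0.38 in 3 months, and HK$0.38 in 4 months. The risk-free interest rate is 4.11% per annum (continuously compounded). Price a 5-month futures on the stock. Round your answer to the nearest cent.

HK$79.91

PV(dividends) I = 0.38·e^(−0.0411·2/12) + 0.38·e^(−0.0411·3/12) + 0.38·e^(−0.0411·4/12)
I = 0.3774 + 0.3761 + 0.3748 = 1.1283
F = (S − I)·e^(rT) = (79.68 − 1.1283) · e^(0.0411·5/12)
= 78.5517 · e^0.017125 = 78.5517 × 1.017272 = HK$79.91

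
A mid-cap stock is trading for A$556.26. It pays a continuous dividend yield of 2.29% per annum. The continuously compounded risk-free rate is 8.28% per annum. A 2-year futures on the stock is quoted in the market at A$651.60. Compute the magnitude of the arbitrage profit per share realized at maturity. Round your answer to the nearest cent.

A$24.54 per share

Fair futures: F* = S·e^(carry·T), with carry = (r − q) = 0.0828 − 0.0229 = 0.0599
F* = 556.26 · e^(0.0599 × 2) = 556.26 · e^0.119800 = 556.26 × 1.127271 = A$627.0558
Market A$651.60 > fair A$627.0558: forward overpriced → cash-and-carry (buy spot, short the forward).
At maturity, profit = |F_mkt − F*| = |651.60 − 627.0558| = A$24.54 per share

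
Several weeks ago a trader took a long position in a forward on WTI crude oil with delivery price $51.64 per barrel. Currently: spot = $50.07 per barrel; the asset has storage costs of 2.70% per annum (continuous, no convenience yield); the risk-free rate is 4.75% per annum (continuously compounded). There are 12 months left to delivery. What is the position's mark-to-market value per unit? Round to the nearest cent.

$2.20 per barrel

Current fair forward for the remaining 12 months: F = S·e^((r + u)·T), (r + u) = 0.0475 + 0.0270 = 0.0745
F = 50.07 · e^(0.0745 × 12/12) = 50.07 × 1.077345 = 53.9427
Value of long forward = (F − K)·e^(−rT) = (53.9427 − 51.64) · e^(−0.0475·12/12)
= 2.3027 × 0.953610 = 2.20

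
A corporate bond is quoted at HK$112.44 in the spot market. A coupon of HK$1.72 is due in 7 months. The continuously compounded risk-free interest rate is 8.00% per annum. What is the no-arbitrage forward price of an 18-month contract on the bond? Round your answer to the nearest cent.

HK$124.92

PV(coupons) I = 1.72·e^(−0.0800·7/12)
I = 1.6416
F = (S − I)·e^(rT) = (112.44 − 1.6416) · e^(0.0800·18/12)
= 110.7984 · e^0.120000 = 110.7984 × 1.127497 = HK$124.92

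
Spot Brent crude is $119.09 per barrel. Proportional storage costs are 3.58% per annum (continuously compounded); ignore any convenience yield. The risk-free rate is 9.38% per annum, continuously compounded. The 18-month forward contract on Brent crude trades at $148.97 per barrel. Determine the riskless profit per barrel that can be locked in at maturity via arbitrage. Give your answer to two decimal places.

Fair forward: F* = S·e^(carry·T), with carry = (r + u) = 0.0938 + 0.0358 = 0.1296
F* = 119.09 · e^(0.1296 × 18/12) = 119.09 · e^0.194400 = 119.09 × 1.214582 = $144.6446
Market $148.97 > fair $144.6446: forward overpriced → cash-and-carry (buy spot, short the forward).
At maturity, profit = |F_mkt − F*| = |148.97 − 144.6446| = $4.33 per barrel

$4.33 per barrel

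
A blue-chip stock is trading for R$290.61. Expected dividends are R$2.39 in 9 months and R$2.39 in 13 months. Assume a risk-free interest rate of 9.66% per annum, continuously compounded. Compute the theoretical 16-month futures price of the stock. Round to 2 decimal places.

R$325.58

PV(dividends) I = 2.39·e^(−0.0966·9/12) + 2.39·e^(−0.0966·13/12)
I = 2.2230 + 2.1525 = 4.3755
F = (S − I)·e^(rT) = (290.61 − 4.3755) · e^(0.0966·16/12)
= 286.2345 · e^0.128800 = 286.2345 × 1.137463 = R$325.58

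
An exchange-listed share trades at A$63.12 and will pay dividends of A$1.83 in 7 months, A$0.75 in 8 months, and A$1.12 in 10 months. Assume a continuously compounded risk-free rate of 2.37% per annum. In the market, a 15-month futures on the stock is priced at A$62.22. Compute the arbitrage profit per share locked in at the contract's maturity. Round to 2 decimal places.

PV(dividends) I = 1.83·e^(−0.0237·7/12) + 0.75·e^(−0.0237·8/12) + 1.12·e^(−0.0237·10/12) = 3.6412
Fair futures F* = (S − I)·e^(rT) = (63.12 − 3.6412)·e^0.029625 = 59.4788 × 1.030068 = 61.2672
Market A$62.22 > fair 61.2672: forward overpriced → cash-and-carry (borrow at r, buy the stock and collect the dividends, short the forward).
Profit at T = |F_mkt − F*| = |62.22 − 61.2672| = A$0.95 per share

A$0.95 per share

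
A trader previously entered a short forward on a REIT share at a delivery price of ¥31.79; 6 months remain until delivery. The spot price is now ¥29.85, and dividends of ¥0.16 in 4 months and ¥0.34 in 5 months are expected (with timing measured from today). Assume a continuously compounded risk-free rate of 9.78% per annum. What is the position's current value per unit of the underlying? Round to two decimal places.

¥0.90

PV(remaining dividends) I = 0.16·e^(−0.0978·4/12) + 0.34·e^(−0.0978·5/12) = 0.4813
Current forward F = (S − I)·e^(rT) = (29.85 − 0.4813)·e^(0.0978·6/12) = 29.3687 × 1.050115 = 30.8405
Value (long) = (F − K)·e^(−rT) = (30.8405 − 31.79) × 0.952276 = -0.9042
Short position value = −(long value) = ¥0.90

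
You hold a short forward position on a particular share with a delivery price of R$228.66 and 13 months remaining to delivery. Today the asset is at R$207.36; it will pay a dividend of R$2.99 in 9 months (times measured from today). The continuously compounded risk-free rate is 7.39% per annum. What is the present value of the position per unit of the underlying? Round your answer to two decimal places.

R$6.54

PV(remaining dividends) I = 2.99·e^(−0.0739·9/12) = 2.8288
Current forward F = (S − I)·e^(rT) = (207.36 − 2.8288)·e^(0.0739·13/12) = 204.5312 × 1.083350 = 221.5789
Value (long) = (F − K)·e^(−rT) = (221.5789 − 228.66) × 0.923062 = -6.5363
Short position value = −(long value) = R$6.54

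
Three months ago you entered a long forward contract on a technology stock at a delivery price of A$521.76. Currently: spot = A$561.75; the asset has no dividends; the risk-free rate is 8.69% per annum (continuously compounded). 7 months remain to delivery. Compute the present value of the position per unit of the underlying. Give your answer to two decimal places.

A$65.78

Current fair forward for the remaining 7 months: F = S·e^(r·T), r = 0.0869
F = 561.75 · e^(0.0869 × 7/12) = 561.75 × 1.051998 = 590.9599
Value of long forward = (F − K)·e^(−rT) = (590.9599 − 521.76) · e^(−0.0869·7/12)
= 69.1999 × 0.950572 = 65.78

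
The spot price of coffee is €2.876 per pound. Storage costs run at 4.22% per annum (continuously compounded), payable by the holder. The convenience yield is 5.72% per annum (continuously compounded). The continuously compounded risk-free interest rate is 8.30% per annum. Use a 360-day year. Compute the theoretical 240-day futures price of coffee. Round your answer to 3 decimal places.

Net carry = r + u − y = 0.0830 + 0.0422 − 0.0572 = 0.0680
F = S·e^((r+u−y)T) = 2.876 · e^(0.0680 × 240/360) = 2.876 · e^0.045333
= 2.876 × 1.046376 = €3.009 per pound

€3.009 per pound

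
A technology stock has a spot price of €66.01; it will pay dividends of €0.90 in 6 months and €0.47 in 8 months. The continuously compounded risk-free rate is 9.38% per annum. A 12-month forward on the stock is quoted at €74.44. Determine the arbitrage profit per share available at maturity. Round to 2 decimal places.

PV(dividends) I = 0.90·e^(−0.0938·6/12) + 0.47·e^(−0.0938·8/12) = 1.3003
Fair forward F* = (S − I)·e^(rT) = (66.01 − 1.3003)·e^0.093800 = 64.7097 × 1.098340 = 71.0733
Market €74.44 > fair 71.0733: forward overpriced → cash-and-carry (borrow at r, buy the stock and collect the dividends, short the forward).
Profit at T = |F_mkt − F*| = |74.44 − 71.0733| = €3.37 per share

€3.37 per share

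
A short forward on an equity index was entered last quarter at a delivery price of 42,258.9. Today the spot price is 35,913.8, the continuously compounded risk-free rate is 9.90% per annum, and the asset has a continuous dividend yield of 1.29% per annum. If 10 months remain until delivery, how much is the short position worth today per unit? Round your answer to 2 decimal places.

3382.68

Current fair forward for the remaining 10 months: F = S·e^((r − q)·T), (r − q) = 0.0990 − 0.0129 = 0.0861
F = 35913.8 · e^(0.0861 × 10/12) = 35913.8 × 1.07438671 = 38585.3094
Value of long forward = (F − K)·e^(−rT) = (38585.3094 − 42258.9) · e^(−0.0990·10/12)
= -3673.5906 × 0.92081144 = -3382.68
Short position value = −(long value) = 3382.68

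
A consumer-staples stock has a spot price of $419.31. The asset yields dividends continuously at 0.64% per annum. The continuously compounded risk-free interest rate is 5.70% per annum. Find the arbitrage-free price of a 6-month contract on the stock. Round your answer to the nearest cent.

F = S·e^((r − q)T) = 419.31 · e^((0.0570 − 0.0064) × 6/12)
= 419.31 · e^0.025300 = 419.31 × 1.025623
F = $430.05

$430.05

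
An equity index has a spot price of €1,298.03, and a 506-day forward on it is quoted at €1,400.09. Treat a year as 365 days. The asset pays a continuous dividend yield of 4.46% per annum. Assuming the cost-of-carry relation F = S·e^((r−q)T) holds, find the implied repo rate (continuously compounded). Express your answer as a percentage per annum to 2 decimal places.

From F = S·e^((r−q)T): (r − q) = ln(F/S)/T
ln(1400.09/1298.03) = ln(1.078627) = 0.075689
(r − q) = 0.075689 / (506/365) = 0.054598
r = ln(F/S)/T + q = 0.054598 + 0.0446 = 0.099198
r = 9.92%

9.92%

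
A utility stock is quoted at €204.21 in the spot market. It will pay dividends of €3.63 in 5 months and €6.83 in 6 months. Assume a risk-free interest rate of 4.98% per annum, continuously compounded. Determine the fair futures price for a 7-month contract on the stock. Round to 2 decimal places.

€199.71

PV(dividends) I = 3.63·e^(−0.0498·5/12) + 6.83·e^(−0.0498·6/12)
I = 3.5555 + 6.6620 = 10.2175
F = (S − I)·e^(rT) = (204.21 − 10.2175) · e^(0.0498·7/12)
= 193.9925 · e^0.029050 = 193.9925 × 1.029476 = €199.71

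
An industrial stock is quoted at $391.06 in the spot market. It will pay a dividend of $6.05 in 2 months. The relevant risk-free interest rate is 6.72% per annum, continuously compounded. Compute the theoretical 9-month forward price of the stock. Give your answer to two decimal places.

PV(dividends) I = 6.05·e^(−0.0672·2/12)
I = 5.9826
F = (S − I)·e^(rT) = (391.06 − 5.9826) · e^(0.0672·9/12)
= 385.0774 · e^0.050400 = 385.0774 × 1.051692 = $404.98

$404.98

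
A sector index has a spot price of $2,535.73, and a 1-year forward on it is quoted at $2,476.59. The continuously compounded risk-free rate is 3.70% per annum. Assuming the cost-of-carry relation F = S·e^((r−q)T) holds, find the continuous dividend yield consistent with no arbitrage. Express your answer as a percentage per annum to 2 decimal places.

From F = S·e^((r−q)T): (r − q) = ln(F/S)/T
ln(2476.59/2535.73) = ln(0.976677) = -0.023599
(r − q) = -0.023599 / (1) = -0.023599
q = r − ln(F/S)/T = 0.0370 + 0.023599 = 0.060599
q = 6.06%

6.06%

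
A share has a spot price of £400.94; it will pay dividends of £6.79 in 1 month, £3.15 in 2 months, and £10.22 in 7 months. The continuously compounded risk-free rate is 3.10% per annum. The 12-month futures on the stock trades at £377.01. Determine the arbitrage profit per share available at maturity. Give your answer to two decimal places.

£15.98 per share

PV(dividends) I = 6.79·e^(−0.0310·1/12) + 3.15·e^(−0.0310·2/12) + 10.22·e^(−0.0310·7/12) = 19.9431
Fair futures F* = (S − I)·e^(rT) = (400.94 − 19.9431)·e^0.031000 = 380.9969 × 1.031486 = 392.9930
Market £377.01 < fair 392.9930: forward underpriced → reverse cash-and-carry (short the stock, invest proceeds at r, pay the dividends, go long the forward).
Profit at T = |F_mkt − F*| = |377.01 − 392.9930| = £15.98 per share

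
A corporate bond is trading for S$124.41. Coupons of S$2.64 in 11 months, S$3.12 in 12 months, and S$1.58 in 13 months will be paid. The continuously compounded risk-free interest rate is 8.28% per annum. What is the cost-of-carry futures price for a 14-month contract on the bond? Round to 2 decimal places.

PV(coupons) I = 2.64·e^(−0.0828·11/12) + 3.12·e^(−0.0828·12/12) + 1.58·e^(−0.0828·13/12)
I = 2.4470 + 2.8721 + 1.4444 = 6.7635
F = (S − I)·e^(rT) = (124.41 − 6.7635) · e^(0.0828·14/12)
= 117.6465 · e^0.096600 = 117.6465 × 1.101420 = S$129.58

S$129.58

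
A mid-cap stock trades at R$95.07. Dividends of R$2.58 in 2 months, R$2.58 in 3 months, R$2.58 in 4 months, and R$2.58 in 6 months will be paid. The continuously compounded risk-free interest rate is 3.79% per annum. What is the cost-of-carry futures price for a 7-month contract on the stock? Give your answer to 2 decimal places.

R$86.77

PV(dividends) I = 2.58·e^(−0.0379·2/12) + 2.58·e^(−0.0379·3/12) + 2.58·e^(−0.0379·4/12) + 2.58·e^(−0.0379·6/12)
I = 2.5638 + 2.5557 + 2.5476 + 2.5316 = 10.1987
F = (S − I)·e^(rT) = (95.07 − 10.1987) · e^(0.0379·7/12)
= 84.8713 · e^0.022108 = 84.8713 × 1.022354 = R$86.77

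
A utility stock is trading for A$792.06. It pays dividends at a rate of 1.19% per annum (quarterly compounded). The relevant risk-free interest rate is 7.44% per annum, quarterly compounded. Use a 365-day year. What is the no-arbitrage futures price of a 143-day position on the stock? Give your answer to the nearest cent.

F = S · (1+r/4)^(4T) / (1+q/4)^(4T)
= 792.06 × 1.029302 / 1.004666 = 792.06 × 1.024522
F = A$811.48

A$811.48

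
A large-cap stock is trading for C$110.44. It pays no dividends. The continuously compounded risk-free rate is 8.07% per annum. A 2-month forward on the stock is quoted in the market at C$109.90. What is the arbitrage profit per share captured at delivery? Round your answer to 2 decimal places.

Fair forward: F* = S·e^(carry·T), with carry = r = 0.0807
F* = 110.44 · e^(0.0807 × 2/12) = 110.44 · e^0.013450 = 110.44 × 1.013541 = C$111.9355
Market C$109.90 < fair C$111.9355: forward underpriced → reverse cash-and-carry (short spot, go long the forward).
At maturity, profit = |F_mkt − F*| = |109.90 − 111.9355| = C$2.04 per share

C$2.04 per share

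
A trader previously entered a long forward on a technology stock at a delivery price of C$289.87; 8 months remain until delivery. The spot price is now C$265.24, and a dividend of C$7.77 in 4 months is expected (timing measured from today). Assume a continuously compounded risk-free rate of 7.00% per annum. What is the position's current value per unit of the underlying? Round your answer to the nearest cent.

PV(remaining dividends) I = 7.77·e^(−0.0700·4/12) = 7.5908
Current forward F = (S − I)·e^(rT) = (265.24 − 7.5908)·e^(0.0700·8/12) = 257.6492 × 1.047773 = 269.9579
Value (long) = (F − K)·e^(−rT) = (269.9579 − 289.87) × 0.954405 = -19.0042
Value = -C$19.00

-C$19.00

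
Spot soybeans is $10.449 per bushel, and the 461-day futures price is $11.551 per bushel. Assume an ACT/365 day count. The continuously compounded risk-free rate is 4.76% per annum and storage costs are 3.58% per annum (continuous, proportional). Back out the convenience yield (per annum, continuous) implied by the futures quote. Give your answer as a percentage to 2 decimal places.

0.40%

F = S·e^((r+u−y)T) ⇒ (r+u−y) = ln(F/S)/T
ln(11.551/10.449) = 0.100266; /T ⇒ 0.079386
y = r + u − ln(F/S)/T = 0.0476 + 0.0358 − 0.079386 = 0.004014
y = 0.40%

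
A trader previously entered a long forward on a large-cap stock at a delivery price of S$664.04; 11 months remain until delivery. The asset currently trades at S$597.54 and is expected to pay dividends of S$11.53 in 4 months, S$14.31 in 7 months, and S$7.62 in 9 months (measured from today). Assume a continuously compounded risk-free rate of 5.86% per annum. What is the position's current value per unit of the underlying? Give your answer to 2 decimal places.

PV(remaining dividends) I = 11.53·e^(−0.0586·4/12) + 14.31·e^(−0.0586·7/12) + 7.62·e^(−0.0586·9/12) = 32.4284
Current forward F = (S − I)·e^(rT) = (597.54 − 32.4284)·e^(0.0586·11/12) = 565.1116 × 1.055186 = 596.2978
Value (long) = (F − K)·e^(−rT) = (596.2978 − 664.04) × 0.947701 = -64.1994
Value = -S$64.20

-S$64.20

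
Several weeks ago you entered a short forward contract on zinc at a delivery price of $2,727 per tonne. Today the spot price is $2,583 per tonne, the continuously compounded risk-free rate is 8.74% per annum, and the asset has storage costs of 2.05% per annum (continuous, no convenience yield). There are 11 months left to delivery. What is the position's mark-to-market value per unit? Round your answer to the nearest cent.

Current fair forward for the remaining 11 months: F = S·e^((r + u)·T), (r + u) = 0.0874 + 0.0205 = 0.1079
F = 2583 · e^(0.1079 × 11/12) = 2583 × 1.10396510 = 2851.5419
Value of long forward = (F − K)·e^(−rT) = (2851.5419 − 2727) · e^(−0.0874·11/12)
= 124.5419 × 0.92300866 = 114.95
Short position value = −(long value) = -$114.95

-$114.95 per tonne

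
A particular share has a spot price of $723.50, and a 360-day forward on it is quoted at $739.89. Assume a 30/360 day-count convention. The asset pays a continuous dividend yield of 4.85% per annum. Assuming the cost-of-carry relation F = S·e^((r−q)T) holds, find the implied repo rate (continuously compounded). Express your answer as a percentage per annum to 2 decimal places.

From F = S·e^((r−q)T): (r − q) = ln(F/S)/T
ln(739.89/723.50) = ln(1.022654) = 0.022401
(r − q) = 0.022401 / (360/360) = 0.022401
r = ln(F/S)/T + q = 0.022401 + 0.0485 = 0.070901
r = 7.09%

7.09%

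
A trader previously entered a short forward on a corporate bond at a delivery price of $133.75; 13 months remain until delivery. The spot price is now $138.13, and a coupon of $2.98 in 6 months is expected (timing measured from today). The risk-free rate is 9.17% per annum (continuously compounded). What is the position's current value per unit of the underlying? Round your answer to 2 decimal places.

PV(remaining coupons) I = 2.98·e^(−0.0917·6/12) = 2.8465
Current forward F = (S − I)·e^(rT) = (138.13 − 2.8465)·e^(0.0917·13/12) = 135.2835 × 1.104444 = 149.4130
Value (long) = (F − K)·e^(−rT) = (149.4130 − 133.75) × 0.905433 = 14.1818
Short position value = −(long value) = -$14.18

-$14.18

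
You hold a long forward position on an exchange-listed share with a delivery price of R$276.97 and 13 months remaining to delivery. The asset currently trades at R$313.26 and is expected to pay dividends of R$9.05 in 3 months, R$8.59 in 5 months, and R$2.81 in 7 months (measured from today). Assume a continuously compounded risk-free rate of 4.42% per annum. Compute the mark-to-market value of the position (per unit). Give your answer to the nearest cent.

PV(remaining dividends) I = 9.05·e^(−0.0442·3/12) + 8.59·e^(−0.0442·5/12) + 2.81·e^(−0.0442·7/12) = 20.1223
Current forward F = (S − I)·e^(rT) = (313.26 − 20.1223)·e^(0.0442·13/12) = 293.1377 × 1.049048 = 307.5155
Value (long) = (F − K)·e^(−rT) = (307.5155 − 276.97) × 0.953245 = 29.1173
Value = R$29.12

R$29.12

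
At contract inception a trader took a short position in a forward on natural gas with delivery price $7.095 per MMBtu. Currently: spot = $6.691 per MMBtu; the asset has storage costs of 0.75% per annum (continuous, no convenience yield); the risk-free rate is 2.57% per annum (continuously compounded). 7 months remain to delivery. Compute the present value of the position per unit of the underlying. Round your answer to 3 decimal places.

$0.269 per MMBtu

Current fair forward for the remaining 7 months: F = S·e^((r + u)·T), (r + u) = 0.0257 + 0.0075 = 0.0332
F = 6.691 · e^(0.0332 × 7/12) = 6.691 × 1.019555 = 6.8218
Value of long forward = (F − K)·e^(−rT) = (6.8218 − 7.095) · e^(−0.0257·7/12)
= -0.2732 × 0.985120 = -0.269
Short position value = −(long value) = $0.269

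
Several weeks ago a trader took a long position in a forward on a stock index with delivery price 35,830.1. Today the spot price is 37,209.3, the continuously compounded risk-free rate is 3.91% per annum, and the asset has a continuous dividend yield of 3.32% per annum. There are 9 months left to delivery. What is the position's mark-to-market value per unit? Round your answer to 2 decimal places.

Current fair forward for the remaining 9 months: F = S·e^((r − q)·T), (r − q) = 0.0391 − 0.0332 = 0.0059
F = 37209.3 · e^(0.0059 × 9/12) = 37209.3 × 1.00443480 = 37374.3158
Value of long forward = (F − K)·e^(−rT) = (37374.3158 − 35830.1) · e^(−0.0391·9/12)
= 1544.2158 × 0.97110081 = 1499.59

1499.59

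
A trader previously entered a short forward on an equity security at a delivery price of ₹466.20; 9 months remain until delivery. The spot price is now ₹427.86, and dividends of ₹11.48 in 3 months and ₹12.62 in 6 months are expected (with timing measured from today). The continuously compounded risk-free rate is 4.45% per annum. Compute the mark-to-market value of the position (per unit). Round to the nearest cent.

₹46.73

PV(remaining dividends) I = 11.48·e^(−0.0445·3/12) + 12.62·e^(−0.0445·6/12) = 23.6953
Current forward F = (S − I)·e^(rT) = (427.86 − 23.6953)·e^(0.0445·9/12) = 404.1647 × 1.033938 = 417.8812
Value (long) = (F − K)·e^(−rT) = (417.8812 − 466.20) × 0.967176 = -46.7328
Short position value = −(long value) = ₹46.73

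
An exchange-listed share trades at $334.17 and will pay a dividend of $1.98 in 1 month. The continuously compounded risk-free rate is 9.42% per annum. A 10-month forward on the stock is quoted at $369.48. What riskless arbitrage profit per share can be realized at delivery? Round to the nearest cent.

PV(dividends) I = 1.98·e^(−0.0942·1/12) = 1.9645
Fair forward F* = (S − I)·e^(rT) = (334.17 − 1.9645)·e^0.078500 = 332.2055 × 1.081663 = 359.3344
Market $369.48 > fair 359.3344: forward overpriced → cash-and-carry (borrow at r, buy the stock and collect the dividends, short the forward).
Profit at T = |F_mkt − F*| = |369.48 − 359.3344| = $10.15 per share

$10.15 per share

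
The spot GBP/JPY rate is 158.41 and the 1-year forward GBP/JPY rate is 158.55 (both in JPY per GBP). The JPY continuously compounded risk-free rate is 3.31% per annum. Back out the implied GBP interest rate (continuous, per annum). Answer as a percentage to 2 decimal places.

F = S·e^((r_JPY − r_GBP)T) ⇒ r_GBP = r_JPY − ln(F/S)/T
ln(158.55/158.41) = 0.000883; /(1) = 0.000883
r_GBP = 0.0331 − 0.000883 = 0.032217
r_GBP = 3.22%

3.22%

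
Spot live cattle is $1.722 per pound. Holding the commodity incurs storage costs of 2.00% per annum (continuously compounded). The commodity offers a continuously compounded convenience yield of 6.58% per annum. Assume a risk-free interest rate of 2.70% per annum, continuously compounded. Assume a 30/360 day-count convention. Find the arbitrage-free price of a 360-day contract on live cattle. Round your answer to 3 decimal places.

$1.690 per pound

Net carry = r + u − y = 0.0270 + 0.0200 − 0.0658 = -0.0188
F = S·e^((r+u−y)T) = 1.722 · e^(-0.0188 × 360/360) = 1.722 · e^-0.018800
= 1.722 × 0.981376 = $1.690 per pound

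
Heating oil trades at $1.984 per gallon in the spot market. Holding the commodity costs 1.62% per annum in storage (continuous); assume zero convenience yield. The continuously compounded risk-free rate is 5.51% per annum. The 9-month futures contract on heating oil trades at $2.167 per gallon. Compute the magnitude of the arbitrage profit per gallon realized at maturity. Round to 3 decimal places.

$0.074 per gallon

Fair futures: F* = S·e^(carry·T), with carry = (r + u) = 0.0551 + 0.0162 = 0.0713
F* = 1.984 · e^(0.0713 × 9/12) = 1.984 · e^0.053475 = 1.984 × 1.054931 = $2.0930
Market $2.167 > fair $2.0930: forward overpriced → cash-and-carry (buy spot, short the forward).
At maturity, profit = |F_mkt − F*| = |2.167 − 2.0930| = $0.074 per gallon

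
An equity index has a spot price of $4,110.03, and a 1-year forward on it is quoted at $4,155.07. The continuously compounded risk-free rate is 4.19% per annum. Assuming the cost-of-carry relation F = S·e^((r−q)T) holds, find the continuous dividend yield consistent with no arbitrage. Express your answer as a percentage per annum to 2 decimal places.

3.10%

From F = S·e^((r−q)T): (r − q) = ln(F/S)/T
ln(4155.07/4110.03) = ln(1.010959) = 0.010899
(r − q) = 0.010899 / (12/12) = 0.010899
q = r − ln(F/S)/T = 0.0419 − 0.010899 = 0.031001
q = 3.10%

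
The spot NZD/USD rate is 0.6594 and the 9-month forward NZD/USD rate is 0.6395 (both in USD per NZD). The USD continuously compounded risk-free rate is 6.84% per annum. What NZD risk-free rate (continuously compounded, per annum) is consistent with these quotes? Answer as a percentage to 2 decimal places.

10.93%

F = S·e^((r_USD − r_NZD)T) ⇒ r_NZD = r_USD − ln(F/S)/T
ln(0.6395/0.6594) = -0.030644; /(9/12) = -0.040859
r_NZD = 0.0684 + 0.040859 = 0.109259
r_NZD = 10.93%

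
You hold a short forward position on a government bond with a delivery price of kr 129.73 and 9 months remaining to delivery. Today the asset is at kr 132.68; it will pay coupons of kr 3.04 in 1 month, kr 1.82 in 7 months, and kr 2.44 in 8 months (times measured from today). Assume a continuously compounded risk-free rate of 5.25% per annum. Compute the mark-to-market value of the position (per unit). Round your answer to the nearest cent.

-kr 0.81

PV(remaining coupons) I = 3.04·e^(−0.0525·1/12) + 1.82·e^(−0.0525·7/12) + 2.44·e^(−0.0525·8/12) = 7.1479
Current forward F = (S − I)·e^(rT) = (132.68 − 7.1479)·e^(0.0525·9/12) = 125.5321 × 1.040160 = 130.5735
Value (long) = (F − K)·e^(−rT) = (130.5735 − 129.73) × 0.961390 = 0.8109
Short position value = −(long value) = -kr 0.81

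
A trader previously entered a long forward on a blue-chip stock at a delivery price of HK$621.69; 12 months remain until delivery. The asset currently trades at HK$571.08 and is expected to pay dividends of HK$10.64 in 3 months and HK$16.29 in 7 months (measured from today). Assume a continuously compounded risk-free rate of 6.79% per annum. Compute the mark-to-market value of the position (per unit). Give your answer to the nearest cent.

-HK$35.92

PV(remaining dividends) I = 10.64·e^(−0.0679·3/12) + 16.29·e^(−0.0679·7/12) = 26.1183
Current forward F = (S − I)·e^(rT) = (571.08 − 26.1183)·e^(0.0679·12/12) = 544.9617 × 1.070258 = 583.2496
Value (long) = (F − K)·e^(−rT) = (583.2496 − 621.69) × 0.934354 = -35.9169
Value = -HK$35.92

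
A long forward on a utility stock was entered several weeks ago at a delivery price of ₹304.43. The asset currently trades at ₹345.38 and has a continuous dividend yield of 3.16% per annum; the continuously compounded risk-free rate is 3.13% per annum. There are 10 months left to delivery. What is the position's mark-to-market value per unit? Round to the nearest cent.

₹39.81

Current fair forward for the remaining 10 months: F = S·e^((r − q)·T), (r − q) = 0.0313 − 0.0316 = -0.0003
F = 345.38 · e^(-0.0003 × 10/12) = 345.38 × 0.999750 = 345.2937
Value of long forward = (F − K)·e^(−rT) = (345.2937 − 304.43) · e^(−0.0313·10/12)
= 40.8637 × 0.974254 = 39.81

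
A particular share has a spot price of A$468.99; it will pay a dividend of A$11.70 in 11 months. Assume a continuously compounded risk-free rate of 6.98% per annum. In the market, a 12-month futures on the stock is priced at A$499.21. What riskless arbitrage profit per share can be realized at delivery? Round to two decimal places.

PV(dividends) I = 11.70·e^(−0.0698·11/12) = 10.9748
Fair futures F* = (S − I)·e^(rT) = (468.99 − 10.9748)·e^0.069800 = 458.0152 × 1.072294 = 491.1270
Market A$499.21 > fair 491.1270: forward overpriced → cash-and-carry (borrow at r, buy the stock and collect the dividends, short the forward).
Profit at T = |F_mkt − F*| = |499.21 − 491.1270| = A$8.08 per share

A$8.08 per share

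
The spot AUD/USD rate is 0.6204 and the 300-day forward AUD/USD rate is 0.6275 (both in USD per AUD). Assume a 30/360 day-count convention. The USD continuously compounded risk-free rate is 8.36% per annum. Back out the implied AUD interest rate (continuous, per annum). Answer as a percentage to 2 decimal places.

6.99%

F = S·e^((r_USD − r_AUD)T) ⇒ r_AUD = r_USD − ln(F/S)/T
ln(0.6275/0.6204) = 0.011379; /(300/360) = 0.013655
r_AUD = 0.0836 − 0.013655 = 0.069945
r_AUD = 6.99%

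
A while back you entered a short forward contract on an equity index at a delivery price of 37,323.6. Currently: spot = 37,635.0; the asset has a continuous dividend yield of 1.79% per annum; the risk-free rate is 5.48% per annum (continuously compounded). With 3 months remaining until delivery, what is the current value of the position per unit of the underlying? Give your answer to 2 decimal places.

Current fair forward for the remaining 3 months: F = S·e^((r − q)·T), (r − q) = 0.0548 − 0.0179 = 0.0369
F = 37635.0 · e^(0.0369 × 3/12) = 37635.0 × 1.00926768 = 37983.7891
Value of long forward = (F − K)·e^(−rT) = (37983.7891 − 37323.6) · e^(−0.0548·3/12)
= 660.1891 × 0.98639342 = 651.21
Short position value = −(long value) = -651.21

-651.21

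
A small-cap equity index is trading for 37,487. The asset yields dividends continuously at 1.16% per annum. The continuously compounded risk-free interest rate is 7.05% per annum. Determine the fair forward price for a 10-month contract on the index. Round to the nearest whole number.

F = S·e^((r − q)T) = 37487 · e^((0.0705 − 0.0116) × 10/12)
= 37487 · e^0.049083 = 37487 × 1.050308
F = 39,373

39,373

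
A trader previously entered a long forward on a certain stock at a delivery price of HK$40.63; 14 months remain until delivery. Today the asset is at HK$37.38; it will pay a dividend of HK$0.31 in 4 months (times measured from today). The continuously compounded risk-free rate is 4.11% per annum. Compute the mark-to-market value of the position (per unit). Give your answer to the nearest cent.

-HK$1.65

PV(remaining dividends) I = 0.31·e^(−0.0411·4/12) = 0.3058
Current forward F = (S − I)·e^(rT) = (37.38 − 0.3058)·e^(0.0411·14/12) = 37.0742 × 1.049118 = 38.8952
Value (long) = (F − K)·e^(−rT) = (38.8952 − 40.63) × 0.953181 = -1.6536
Value = -HK$1.65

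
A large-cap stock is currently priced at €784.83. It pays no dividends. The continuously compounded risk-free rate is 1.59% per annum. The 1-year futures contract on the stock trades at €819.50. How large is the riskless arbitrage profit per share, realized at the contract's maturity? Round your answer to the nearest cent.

Fair futures: F* = S·e^(carry·T), with carry = r = 0.0159
F* = 784.83 · e^(0.0159 × 1) = 784.83 · e^0.015900 = 784.83 × 1.016027 = €797.4085
Market €819.50 > fair €797.4085: forward overpriced → cash-and-carry (buy spot, short the forward).
At maturity, profit = |F_mkt − F*| = |819.50 − 797.4085| = €22.09 per share

€22.09 per share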